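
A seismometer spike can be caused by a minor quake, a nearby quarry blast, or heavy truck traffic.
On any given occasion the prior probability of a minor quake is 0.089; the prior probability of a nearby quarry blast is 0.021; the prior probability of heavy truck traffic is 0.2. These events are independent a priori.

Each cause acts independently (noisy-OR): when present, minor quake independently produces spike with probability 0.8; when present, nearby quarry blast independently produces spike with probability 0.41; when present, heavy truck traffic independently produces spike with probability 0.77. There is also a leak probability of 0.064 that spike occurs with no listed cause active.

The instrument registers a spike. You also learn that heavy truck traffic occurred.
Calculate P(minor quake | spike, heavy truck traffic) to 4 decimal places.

Under noisy-OR, P(spike | causes) = 1 − (1−0.064)·∏(1−qᵢ) over the active causes.
P(spike | heavy truck traffic) = 0.78472*0.911*0.979 + 0.872985*0.911*0.021 + 0.956944*0.089*0.979 + 0.974597*0.089*0.021 = 0.699867 + 0.016701 + 0.083379 + 0.001822 = 0.801769
Restricting to configurations with minor quake present: 0.083379 + 0.001822 = 0.085201.
So P(minor quake | spike, heavy truck traffic) = 0.085201/0.801769 ≈ 0.1063.

P(minor quake | spike, heavy truck traffic) ≈ 0.1063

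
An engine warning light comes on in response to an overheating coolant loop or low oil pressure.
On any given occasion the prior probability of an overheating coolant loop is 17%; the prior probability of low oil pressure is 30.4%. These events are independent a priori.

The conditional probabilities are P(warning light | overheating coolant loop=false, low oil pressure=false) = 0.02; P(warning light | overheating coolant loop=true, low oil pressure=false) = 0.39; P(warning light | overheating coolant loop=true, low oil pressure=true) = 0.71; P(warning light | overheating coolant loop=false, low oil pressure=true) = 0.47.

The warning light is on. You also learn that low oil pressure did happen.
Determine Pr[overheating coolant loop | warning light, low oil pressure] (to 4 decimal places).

Numerator (weight on configurations with overheating coolant loop): 0.71·0.17 = 0.120700
Normalizer over all consistent configurations: 0.47·0.83 + 0.71·0.17 = 0.510800
P(overheating coolant loop | warning light, low oil pressure) = 0.120700/0.510800 ≈ 0.2363

Pr[overheating coolant loop | warning light, low oil pressure] ≈ 0.2363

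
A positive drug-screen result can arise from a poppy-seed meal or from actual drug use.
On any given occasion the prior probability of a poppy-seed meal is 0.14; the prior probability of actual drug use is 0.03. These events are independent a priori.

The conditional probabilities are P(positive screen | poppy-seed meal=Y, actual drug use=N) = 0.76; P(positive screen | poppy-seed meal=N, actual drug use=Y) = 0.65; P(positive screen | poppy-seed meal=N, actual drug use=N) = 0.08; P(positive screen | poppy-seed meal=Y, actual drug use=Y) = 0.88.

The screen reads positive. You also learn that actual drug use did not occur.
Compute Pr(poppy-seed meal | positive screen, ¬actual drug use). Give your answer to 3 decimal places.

Sum P(positive screen|·) weighted by the priors over both values of poppy-seed meal:
  P(positive screen | ¬actual drug use) = 0.08×0.86 + 0.76×0.14
        = 0.068800 + 0.106400 = 0.175200
The terms with poppy-seed meal present sum to 0.106400, so
  P(poppy-seed meal | positive screen, ¬actual drug use) = 0.106400 / 0.175200 ≈ 0.607

Pr(poppy-seed meal | positive screen, ¬actual drug use) ≈ 0.607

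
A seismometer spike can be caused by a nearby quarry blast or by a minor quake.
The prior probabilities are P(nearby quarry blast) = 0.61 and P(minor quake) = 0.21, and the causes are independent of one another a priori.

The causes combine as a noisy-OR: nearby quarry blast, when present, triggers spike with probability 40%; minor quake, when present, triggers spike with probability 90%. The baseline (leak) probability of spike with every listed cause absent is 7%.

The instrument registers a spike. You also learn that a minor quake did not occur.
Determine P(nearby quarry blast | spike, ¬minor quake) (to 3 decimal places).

Under noisy-OR, P(spike | causes) = 1 − (1−0.07)·∏(1−qᵢ) over the active causes.
Sum P(spike|·) weighted by the priors over both values of nearby quarry blast:
  P(spike | ¬minor quake) = 0.07·0.39 + 0.442·0.61
        = 0.027300 + 0.269620 = 0.296920
Keeping only the nearby quarry blast-present terms gives 0.269620, so
  P(nearby quarry blast | spike, ¬minor quake) = 0.269620 / 0.296920 ≈ 0.908

P(nearby quarry blast | spike, ¬minor quake) ≈ 0.908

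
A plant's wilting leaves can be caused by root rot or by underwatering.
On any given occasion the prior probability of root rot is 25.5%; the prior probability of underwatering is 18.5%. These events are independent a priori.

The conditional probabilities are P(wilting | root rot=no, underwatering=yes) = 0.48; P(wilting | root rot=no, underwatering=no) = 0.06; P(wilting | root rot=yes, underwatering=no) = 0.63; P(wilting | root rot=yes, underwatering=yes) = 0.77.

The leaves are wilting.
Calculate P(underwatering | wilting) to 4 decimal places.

Numerator (weight on configurations with underwatering): 0.066156 + 0.036325 = 0.102481
Normalizer over all consistent configurations: 0.06·0.745·0.815 + 0.48·0.745·0.185 + 0.63·0.255·0.815 + 0.77·0.255·0.185 = 0.269841
Posterior = 0.102481 / 0.269841 ≈ 0.3798

P(underwatering | wilting) ≈ 0.3798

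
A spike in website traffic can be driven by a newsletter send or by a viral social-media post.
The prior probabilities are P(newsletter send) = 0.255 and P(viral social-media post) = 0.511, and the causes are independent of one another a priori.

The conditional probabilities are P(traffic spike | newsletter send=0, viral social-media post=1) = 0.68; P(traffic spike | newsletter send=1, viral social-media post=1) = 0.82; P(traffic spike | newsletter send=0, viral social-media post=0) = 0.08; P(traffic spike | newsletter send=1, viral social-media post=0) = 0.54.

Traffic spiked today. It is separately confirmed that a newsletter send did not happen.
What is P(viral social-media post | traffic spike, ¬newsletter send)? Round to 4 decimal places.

P(viral social-media post | traffic spike, ¬newsletter send) ≈ 0.8988

P(traffic spike | ¬newsletter send) = 0.08*0.489 + 0.68*0.511 = 0.039120 + 0.347480 = 0.386600
Restricting to configurations with viral social-media post present: 0.68*0.511 = 0.347480.
P(viral social-media post | traffic spike, ¬newsletter send) = 0.347480 / 0.386600 ≈ 0.8988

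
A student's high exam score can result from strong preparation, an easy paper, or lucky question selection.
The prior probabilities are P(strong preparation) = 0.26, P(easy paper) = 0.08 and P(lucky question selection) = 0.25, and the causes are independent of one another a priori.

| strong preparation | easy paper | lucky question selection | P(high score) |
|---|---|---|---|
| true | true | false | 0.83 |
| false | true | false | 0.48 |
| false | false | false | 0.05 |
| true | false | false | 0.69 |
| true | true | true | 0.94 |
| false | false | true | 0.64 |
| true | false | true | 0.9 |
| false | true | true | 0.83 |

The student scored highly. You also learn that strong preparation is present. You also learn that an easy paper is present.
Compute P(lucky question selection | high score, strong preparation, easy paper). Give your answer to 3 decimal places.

P(lucky question selection | high score, strong preparation, easy paper) ≈ 0.274

Numerator (weight on configurations with lucky question selection): 0.94*0.25 = 0.235000
Normalizer over all consistent configurations: 0.83*0.75 + 0.94*0.25 = 0.857500
Posterior = 0.235000 / 0.857500 ≈ 0.274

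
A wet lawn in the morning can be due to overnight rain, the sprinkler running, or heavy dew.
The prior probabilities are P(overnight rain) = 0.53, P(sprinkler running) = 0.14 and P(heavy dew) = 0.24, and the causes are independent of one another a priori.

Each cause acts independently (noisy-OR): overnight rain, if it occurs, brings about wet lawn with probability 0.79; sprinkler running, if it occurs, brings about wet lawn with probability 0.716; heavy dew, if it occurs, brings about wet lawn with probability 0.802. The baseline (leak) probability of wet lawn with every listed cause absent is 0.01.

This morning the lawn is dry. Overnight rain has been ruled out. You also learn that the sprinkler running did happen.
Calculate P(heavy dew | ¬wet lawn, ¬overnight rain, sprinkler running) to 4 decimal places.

Under noisy-OR, P(wet lawn | causes) = 1 − (1−0.01)·∏(1−qᵢ) over the active causes.
Weight on heavy dew=true, given the evidence: 0.05567·0.24 = 0.013361
Denominator P(¬wet lawn | ¬overnight rain, sprinkler running): 0.28116·0.76 + 0.05567·0.24 = 0.227043
Posterior = 0.013361 / 0.227043 ≈ 0.0588

P(heavy dew | ¬wet lawn, ¬overnight rain, sprinkler running) ≈ 0.0588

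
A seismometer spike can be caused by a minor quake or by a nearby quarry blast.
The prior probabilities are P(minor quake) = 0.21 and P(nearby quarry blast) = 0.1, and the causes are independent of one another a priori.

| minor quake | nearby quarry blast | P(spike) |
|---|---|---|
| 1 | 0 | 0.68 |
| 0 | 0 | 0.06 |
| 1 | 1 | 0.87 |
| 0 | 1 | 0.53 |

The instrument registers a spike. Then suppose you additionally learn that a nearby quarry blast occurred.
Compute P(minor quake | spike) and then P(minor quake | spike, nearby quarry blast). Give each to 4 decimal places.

P(minor quake | spike) ≈ 0.6346; P(minor quake | spike, nearby quarry blast) ≈ 0.3038

P(spike) = 0.06·0.79·0.9 + 0.53·0.79·0.1 + 0.68·0.21·0.9 + 0.87·0.21·0.1 = 0.042660 + 0.041870 + 0.128520 + 0.018270 = 0.231320
Restricting to configurations with minor quake present: 0.128520 + 0.018270 = 0.146790.
P(minor quake | spike) = 0.146790 / 0.231320 ≈ 0.6346

With the extra evidence:
P(spike | nearby quarry blast) = 0.53·0.79 + 0.87·0.21 = 0.418700 + 0.182700 = 0.601400
Restricting to configurations with minor quake present: 0.87·0.21 = 0.182700.
So P(minor quake | spike, nearby quarry blast) = 0.182700/0.601400 ≈ 0.3038.
— nearby quarry blast explains away the evidence for minor quake.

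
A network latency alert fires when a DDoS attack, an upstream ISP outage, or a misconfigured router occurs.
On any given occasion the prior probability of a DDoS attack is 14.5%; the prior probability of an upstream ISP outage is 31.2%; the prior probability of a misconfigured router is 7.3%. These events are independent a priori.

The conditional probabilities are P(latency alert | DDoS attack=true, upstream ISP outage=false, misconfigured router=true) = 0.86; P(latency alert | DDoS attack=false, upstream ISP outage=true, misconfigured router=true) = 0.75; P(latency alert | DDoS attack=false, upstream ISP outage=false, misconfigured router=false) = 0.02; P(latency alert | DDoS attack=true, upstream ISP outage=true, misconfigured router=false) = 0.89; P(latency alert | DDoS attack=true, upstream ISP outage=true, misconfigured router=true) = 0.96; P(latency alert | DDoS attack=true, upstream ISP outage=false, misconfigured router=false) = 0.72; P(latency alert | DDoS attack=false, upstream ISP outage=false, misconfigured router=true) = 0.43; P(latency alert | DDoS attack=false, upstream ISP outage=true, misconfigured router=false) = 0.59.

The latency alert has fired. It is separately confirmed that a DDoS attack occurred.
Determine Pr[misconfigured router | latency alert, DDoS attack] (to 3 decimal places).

Pr[misconfigured router | latency alert, DDoS attack] ≈ 0.083

For the numerator, keep only misconfigured router=true terms: 0.043193 + 0.021865 = 0.065058
Denominator P(latency alert | DDoS attack): 0.72*0.688*0.927 + 0.86*0.688*0.073 + 0.89*0.312*0.927 + 0.96*0.312*0.073 = 0.781666
P(misconfigured router | latency alert, DDoS attack) = 0.065058/0.781666 ≈ 0.083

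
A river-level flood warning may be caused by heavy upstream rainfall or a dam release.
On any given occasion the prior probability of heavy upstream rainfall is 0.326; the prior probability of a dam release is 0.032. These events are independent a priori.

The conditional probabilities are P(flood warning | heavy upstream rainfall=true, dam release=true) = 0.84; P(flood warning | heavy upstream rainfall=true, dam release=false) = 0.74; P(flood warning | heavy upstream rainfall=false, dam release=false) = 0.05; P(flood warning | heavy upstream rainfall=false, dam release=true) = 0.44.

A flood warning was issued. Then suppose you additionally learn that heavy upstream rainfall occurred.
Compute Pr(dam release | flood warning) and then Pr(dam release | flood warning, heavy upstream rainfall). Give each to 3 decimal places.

P(flood warning) = 0.05*0.674*0.968 + 0.44*0.674*0.032 + 0.74*0.326*0.968 + 0.84*0.326*0.032 = 0.032622 + 0.009490 + 0.233520 + 0.008763 = 0.284395
Of this, 0.018253 comes from 0.009490 + 0.008763 (the dam release=true cases).
P(dam release | flood warning) = 0.018253 / 0.284395 ≈ 0.064

Now also conditioning on heavy upstream rainfall=true:
Enumerate both values of dam release and weight by the priors:
  P(flood warning | heavy upstream rainfall) = 0.74·0.968 + 0.84·0.032
        = 0.716320 + 0.026880 = 0.743200
Keeping only the dam release-present terms gives 0.026880, so
  P(dam release | flood warning, heavy upstream rainfall) = 0.026880 / 0.743200 ≈ 0.036

Pr(dam release | flood warning) ≈ 0.064; Pr(dam release | flood warning, heavy upstream rainfall) ≈ 0.036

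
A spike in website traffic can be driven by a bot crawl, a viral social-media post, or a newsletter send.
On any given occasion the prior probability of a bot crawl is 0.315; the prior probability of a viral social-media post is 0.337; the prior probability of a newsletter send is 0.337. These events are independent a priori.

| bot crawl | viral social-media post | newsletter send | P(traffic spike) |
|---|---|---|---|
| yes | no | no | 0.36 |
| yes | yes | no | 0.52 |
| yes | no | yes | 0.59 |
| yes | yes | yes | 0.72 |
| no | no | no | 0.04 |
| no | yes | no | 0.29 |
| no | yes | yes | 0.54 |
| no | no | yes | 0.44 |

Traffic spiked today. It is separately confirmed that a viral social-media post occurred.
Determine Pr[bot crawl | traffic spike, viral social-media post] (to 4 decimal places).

Pr[bot crawl | traffic spike, viral social-media post] ≈ 0.4192

Numerator (weight on configurations with bot crawl): 0.108599 + 0.076432 = 0.185031
Denominator P(traffic spike | viral social-media post): 0.29×0.685×0.663 + 0.54×0.685×0.337 + 0.52×0.315×0.663 + 0.72×0.315×0.337 = 0.441392
P(bot crawl | traffic spike, viral social-media post) = 0.185031/0.441392 ≈ 0.4192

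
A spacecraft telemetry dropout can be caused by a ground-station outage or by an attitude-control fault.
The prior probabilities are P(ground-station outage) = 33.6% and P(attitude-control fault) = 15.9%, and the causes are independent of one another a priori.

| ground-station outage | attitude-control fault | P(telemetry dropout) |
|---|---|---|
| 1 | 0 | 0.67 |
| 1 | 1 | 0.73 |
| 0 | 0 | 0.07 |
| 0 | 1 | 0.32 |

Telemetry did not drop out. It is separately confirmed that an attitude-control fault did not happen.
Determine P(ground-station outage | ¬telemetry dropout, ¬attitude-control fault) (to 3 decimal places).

Sum P(¬telemetry dropout|·) weighted by the priors over both values of ground-station outage:
  P(¬telemetry dropout | ¬attitude-control fault) = 0.93·0.664 + 0.33·0.336
        = 0.617520 + 0.110880 = 0.728400
Configurations with ground-station outage contribute 0.110880, so
  P(ground-station outage | ¬telemetry dropout, ¬attitude-control fault) = 0.110880 / 0.728400 ≈ 0.152

P(ground-station outage | ¬telemetry dropout, ¬attitude-control fault) ≈ 0.152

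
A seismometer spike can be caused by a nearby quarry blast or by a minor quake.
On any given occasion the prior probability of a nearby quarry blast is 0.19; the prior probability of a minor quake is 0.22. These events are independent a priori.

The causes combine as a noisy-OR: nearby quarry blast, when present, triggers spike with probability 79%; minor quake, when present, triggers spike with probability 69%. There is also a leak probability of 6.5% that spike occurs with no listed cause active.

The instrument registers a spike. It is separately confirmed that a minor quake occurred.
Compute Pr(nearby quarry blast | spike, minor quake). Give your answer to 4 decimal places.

Pr(nearby quarry blast | spike, minor quake) ≈ 0.2368

Under noisy-OR, P(spike | causes) = 1 − (1−0.065)·∏(1−qᵢ) over the active causes.
P(spike | minor quake) = 0.71015·0.81 + 0.939132·0.19 = 0.575221 + 0.178435 = 0.753656
The nearby quarry blast-present share is 0.939132·0.19 = 0.178435.
P(nearby quarry blast | spike, minor quake) = 0.178435 / 0.753656 ≈ 0.2368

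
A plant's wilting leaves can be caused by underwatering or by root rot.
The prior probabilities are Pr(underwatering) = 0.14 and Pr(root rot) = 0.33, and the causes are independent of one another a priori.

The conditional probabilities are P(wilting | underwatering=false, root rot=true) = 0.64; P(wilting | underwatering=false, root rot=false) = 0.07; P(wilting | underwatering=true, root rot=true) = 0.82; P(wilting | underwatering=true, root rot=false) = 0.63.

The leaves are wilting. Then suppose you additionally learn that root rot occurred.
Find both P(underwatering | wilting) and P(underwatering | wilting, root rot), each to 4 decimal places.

P(wilting) = 0.07*0.86*0.67 + 0.64*0.86*0.33 + 0.63*0.14*0.67 + 0.82*0.14*0.33 = 0.040334 + 0.181632 + 0.059094 + 0.037884 = 0.318944
Restricting to configurations with underwatering present: 0.059094 + 0.037884 = 0.096978.
So P(underwatering | wilting) = 0.096978/0.318944 ≈ 0.3041.

With the extra evidence:
Weight on underwatering=true, given the evidence: 0.82×0.14 = 0.114800
Normalizer over all consistent configurations: 0.64×0.86 + 0.82×0.14 = 0.665200
P(underwatering | wilting, root rot) = 0.114800/0.665200 ≈ 0.1726

P(underwatering | wilting) ≈ 0.3041; P(underwatering | wilting, root rot) ≈ 0.1726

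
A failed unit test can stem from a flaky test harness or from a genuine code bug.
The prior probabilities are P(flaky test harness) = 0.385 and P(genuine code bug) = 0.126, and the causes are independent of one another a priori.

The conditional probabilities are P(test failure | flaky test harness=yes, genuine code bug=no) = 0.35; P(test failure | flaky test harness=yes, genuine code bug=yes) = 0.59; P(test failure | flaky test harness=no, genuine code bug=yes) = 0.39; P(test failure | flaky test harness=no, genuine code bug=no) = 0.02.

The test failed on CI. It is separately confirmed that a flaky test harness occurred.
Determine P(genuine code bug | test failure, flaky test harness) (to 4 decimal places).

P(genuine code bug | test failure, flaky test harness) ≈ 0.1955

P(test failure | flaky test harness) = 0.35×0.874 + 0.59×0.126 = 0.305900 + 0.074340 = 0.380240
Of this, 0.074340 comes from 0.59×0.126 (the genuine code bug=true cases).
Hence the posterior is 0.074340/0.380240 ≈ 0.1955.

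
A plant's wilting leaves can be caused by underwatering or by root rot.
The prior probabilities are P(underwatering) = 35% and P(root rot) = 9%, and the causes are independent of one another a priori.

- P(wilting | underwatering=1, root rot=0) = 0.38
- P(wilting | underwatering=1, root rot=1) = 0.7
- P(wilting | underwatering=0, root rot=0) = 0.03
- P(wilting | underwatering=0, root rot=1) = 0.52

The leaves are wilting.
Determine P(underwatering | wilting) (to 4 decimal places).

P(wilting) = 0.03×0.65×0.91 + 0.52×0.65×0.09 + 0.38×0.35×0.91 + 0.7×0.35×0.09 = 0.017745 + 0.030420 + 0.121030 + 0.022050 = 0.191245
Of this, 0.143080 comes from 0.121030 + 0.022050 (the underwatering=true cases).
P(underwatering | wilting) = 0.143080 / 0.191245 ≈ 0.7482

P(underwatering | wilting) ≈ 0.7482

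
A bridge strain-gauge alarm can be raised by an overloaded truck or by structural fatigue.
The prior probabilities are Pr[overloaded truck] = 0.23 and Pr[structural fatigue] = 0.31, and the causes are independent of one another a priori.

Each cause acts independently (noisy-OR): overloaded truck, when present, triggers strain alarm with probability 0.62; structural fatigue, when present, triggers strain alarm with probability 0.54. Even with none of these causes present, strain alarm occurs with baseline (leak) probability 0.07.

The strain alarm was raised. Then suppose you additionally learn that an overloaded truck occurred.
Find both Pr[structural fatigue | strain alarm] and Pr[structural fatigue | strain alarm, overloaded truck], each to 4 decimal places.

Pr[structural fatigue | strain alarm] ≈ 0.5840; Pr[structural fatigue | strain alarm, overloaded truck] ≈ 0.3678

Under noisy-OR, P(strain alarm | causes) = 1 − (1−0.07)·∏(1−qᵢ) over the active causes.
P(strain alarm) = 0.07×0.77×0.69 + 0.5722×0.77×0.31 + 0.6466×0.23×0.69 + 0.837436×0.23×0.31 = 0.037191 + 0.136584 + 0.102615 + 0.059709 = 0.336099
Restricting to configurations with structural fatigue present: 0.136584 + 0.059709 = 0.196293.
So P(structural fatigue | strain alarm) = 0.196293/0.336099 ≈ 0.5840.

With the extra evidence:
By total probability over both values of structural fatigue:
  P(strain alarm | overloaded truck) = 0.6466×0.69 + 0.837436×0.31
        = 0.446154 + 0.259605 = 0.705759
The terms with structural fatigue present sum to 0.259605, so
  P(structural fatigue | strain alarm, overloaded truck) = 0.259605 / 0.705759 ≈ 0.3678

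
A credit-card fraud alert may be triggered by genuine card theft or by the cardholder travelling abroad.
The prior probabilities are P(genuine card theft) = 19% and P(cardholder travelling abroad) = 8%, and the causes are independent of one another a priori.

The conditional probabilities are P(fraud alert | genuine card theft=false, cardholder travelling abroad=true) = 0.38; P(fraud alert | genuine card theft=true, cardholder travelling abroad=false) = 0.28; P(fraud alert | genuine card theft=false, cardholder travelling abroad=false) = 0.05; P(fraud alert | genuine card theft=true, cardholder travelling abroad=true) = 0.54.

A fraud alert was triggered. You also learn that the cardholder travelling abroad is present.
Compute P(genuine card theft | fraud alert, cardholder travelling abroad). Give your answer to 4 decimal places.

P(genuine card theft | fraud alert, cardholder travelling abroad) ≈ 0.2500

Weight on genuine card theft=true, given the evidence: 0.54·0.19 = 0.102600
The normalizing constant is 0.38·0.81 + 0.54·0.19 = 0.410400
P(genuine card theft | fraud alert, cardholder travelling abroad) = 0.102600/0.410400 ≈ 0.2500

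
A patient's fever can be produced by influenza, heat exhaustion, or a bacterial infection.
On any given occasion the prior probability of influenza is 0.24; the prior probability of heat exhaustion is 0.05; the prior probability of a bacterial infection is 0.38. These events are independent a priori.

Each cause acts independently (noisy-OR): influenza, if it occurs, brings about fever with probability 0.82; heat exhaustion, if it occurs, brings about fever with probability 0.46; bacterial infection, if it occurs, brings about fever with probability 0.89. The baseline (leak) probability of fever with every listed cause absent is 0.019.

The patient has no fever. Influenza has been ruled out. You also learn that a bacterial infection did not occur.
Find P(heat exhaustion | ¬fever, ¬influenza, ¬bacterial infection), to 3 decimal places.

Under noisy-OR, P(fever | causes) = 1 − (1−0.019)·∏(1−qᵢ) over the active causes.
P(¬fever | ¬influenza, ¬bacterial infection) = 0.981*0.95 + 0.52974*0.05 = 0.931950 + 0.026487 = 0.958437
The heat exhaustion-present share is 0.52974*0.05 = 0.026487.
Hence the posterior is 0.026487/0.958437 ≈ 0.028.

P(heat exhaustion | ¬fever, ¬influenza, ¬bacterial infection) ≈ 0.028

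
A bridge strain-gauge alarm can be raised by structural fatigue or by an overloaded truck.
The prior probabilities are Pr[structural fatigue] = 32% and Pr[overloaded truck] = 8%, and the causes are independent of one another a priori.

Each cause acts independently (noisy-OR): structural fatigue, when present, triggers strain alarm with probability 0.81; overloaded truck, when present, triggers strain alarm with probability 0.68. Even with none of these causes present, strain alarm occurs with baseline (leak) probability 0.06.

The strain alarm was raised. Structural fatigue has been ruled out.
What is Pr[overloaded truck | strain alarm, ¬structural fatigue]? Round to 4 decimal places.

Pr[overloaded truck | strain alarm, ¬structural fatigue] ≈ 0.5033

Under noisy-OR, P(strain alarm | causes) = 1 − (1−0.06)·∏(1−qᵢ) over the active causes.
For the numerator, keep only overloaded truck=true terms: 0.6992·0.08 = 0.055936
Normalizer over all consistent configurations: 0.06·0.92 + 0.6992·0.08 = 0.111136
Posterior = 0.055936 / 0.111136 ≈ 0.5033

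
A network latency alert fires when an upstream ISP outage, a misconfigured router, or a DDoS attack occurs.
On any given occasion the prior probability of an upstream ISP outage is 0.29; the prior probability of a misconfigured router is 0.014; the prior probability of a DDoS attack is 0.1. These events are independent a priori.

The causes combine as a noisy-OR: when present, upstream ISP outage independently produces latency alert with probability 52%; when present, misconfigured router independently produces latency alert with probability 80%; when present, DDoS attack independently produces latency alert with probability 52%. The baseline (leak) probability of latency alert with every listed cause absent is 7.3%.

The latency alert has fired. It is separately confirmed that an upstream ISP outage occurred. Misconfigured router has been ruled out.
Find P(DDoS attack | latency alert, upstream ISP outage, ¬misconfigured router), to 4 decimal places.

Under noisy-OR, P(latency alert | causes) = 1 − (1−0.073)·∏(1−qᵢ) over the active causes.
P(latency alert | upstream ISP outage, ¬misconfigured router) = 0.55504·0.9 + 0.786419·0.1 = 0.499536 + 0.078642 = 0.578178
Restricting to configurations with DDoS attack present: 0.786419·0.1 = 0.078642.
P(DDoS attack | latency alert, upstream ISP outage, ¬misconfigured router) = 0.078642 / 0.578178 ≈ 0.1360

P(DDoS attack | latency alert, upstream ISP outage, ¬misconfigured router) ≈ 0.1360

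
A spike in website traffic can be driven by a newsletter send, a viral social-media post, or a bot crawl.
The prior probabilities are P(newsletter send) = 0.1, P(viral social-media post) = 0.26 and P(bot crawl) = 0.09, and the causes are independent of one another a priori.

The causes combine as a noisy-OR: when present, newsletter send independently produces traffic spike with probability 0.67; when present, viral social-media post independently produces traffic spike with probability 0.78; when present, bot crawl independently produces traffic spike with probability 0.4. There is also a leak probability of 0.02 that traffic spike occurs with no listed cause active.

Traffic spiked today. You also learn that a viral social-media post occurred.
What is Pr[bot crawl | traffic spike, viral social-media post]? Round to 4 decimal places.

Pr[bot crawl | traffic spike, viral social-media post] ≈ 0.0982

Under noisy-OR, P(traffic spike | causes) = 1 − (1−0.02)·∏(1−qᵢ) over the active causes.
Numerator (weight on configurations with bot crawl): 0.070522 + 0.008616 = 0.079138
The normalizing constant is 0.7844·0.9·0.91 + 0.87064·0.9·0.09 + 0.928852·0.1·0.91 + 0.957311·0.1·0.09 = 0.806088
Posterior = 0.079138 / 0.806088 ≈ 0.0982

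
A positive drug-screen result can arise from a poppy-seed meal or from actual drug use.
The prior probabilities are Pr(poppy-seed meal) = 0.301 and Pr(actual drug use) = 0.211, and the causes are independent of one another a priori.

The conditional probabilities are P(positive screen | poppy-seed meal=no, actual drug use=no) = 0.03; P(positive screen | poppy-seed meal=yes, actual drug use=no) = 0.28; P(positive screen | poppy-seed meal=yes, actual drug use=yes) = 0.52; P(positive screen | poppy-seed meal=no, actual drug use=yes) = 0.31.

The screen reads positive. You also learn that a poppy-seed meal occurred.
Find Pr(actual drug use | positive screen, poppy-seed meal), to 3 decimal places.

Pr(actual drug use | positive screen, poppy-seed meal) ≈ 0.332

P(positive screen | poppy-seed meal) = 0.28·0.789 + 0.52·0.211 = 0.220920 + 0.109720 = 0.330640
The actual drug use-present share is 0.52·0.211 = 0.109720.
Hence the posterior is 0.109720/0.330640 ≈ 0.332.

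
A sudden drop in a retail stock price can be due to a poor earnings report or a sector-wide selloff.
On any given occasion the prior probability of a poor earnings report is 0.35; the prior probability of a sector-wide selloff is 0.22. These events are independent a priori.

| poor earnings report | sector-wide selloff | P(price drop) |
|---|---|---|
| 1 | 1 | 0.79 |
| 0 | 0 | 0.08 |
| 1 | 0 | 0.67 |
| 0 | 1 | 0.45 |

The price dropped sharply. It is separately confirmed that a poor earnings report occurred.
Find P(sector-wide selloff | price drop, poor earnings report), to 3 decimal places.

P(sector-wide selloff | price drop, poor earnings report) ≈ 0.250

Weight on sector-wide selloff=true, given the evidence: 0.79·0.22 = 0.173800
Denominator P(price drop | poor earnings report): 0.67·0.78 + 0.79·0.22 = 0.696400
Posterior = 0.173800 / 0.696400 ≈ 0.250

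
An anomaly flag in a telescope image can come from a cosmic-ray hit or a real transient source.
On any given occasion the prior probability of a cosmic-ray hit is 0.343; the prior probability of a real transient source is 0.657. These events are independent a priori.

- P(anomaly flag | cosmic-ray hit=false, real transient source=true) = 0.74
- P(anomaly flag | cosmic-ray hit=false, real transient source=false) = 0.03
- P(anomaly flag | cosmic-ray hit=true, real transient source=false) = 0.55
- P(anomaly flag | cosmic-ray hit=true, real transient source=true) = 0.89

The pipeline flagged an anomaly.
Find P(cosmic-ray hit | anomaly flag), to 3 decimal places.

P(cosmic-ray hit | anomaly flag) ≈ 0.449

By total probability over the 4 (cosmic-ray hit, real transient source) configurations:
  P(anomaly flag) = 0.03·0.657·0.343 + 0.74·0.657·0.657 + 0.55·0.343·0.343 + 0.89·0.343·0.657
        = 0.006761 + 0.319420 + 0.064707 + 0.200562 = 0.591450
Configurations with cosmic-ray hit contribute 0.265269, so
  P(cosmic-ray hit | anomaly flag) = 0.265269 / 0.591450 ≈ 0.449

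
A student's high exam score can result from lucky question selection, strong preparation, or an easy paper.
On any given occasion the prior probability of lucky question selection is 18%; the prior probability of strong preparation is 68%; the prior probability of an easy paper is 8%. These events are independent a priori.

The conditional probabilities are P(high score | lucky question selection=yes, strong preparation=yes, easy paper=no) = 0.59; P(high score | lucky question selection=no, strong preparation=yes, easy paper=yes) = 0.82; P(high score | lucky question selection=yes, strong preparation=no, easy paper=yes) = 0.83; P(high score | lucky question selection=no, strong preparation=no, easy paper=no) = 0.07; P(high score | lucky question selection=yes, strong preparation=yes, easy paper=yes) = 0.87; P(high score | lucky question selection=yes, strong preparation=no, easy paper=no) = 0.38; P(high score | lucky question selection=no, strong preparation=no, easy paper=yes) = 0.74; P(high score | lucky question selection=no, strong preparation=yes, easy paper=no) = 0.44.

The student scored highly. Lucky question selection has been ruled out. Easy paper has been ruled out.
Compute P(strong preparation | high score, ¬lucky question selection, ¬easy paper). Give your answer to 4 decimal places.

P(strong preparation | high score, ¬lucky question selection, ¬easy paper) ≈ 0.9303

P(high score | ¬lucky question selection, ¬easy paper) = 0.07*0.32 + 0.44*0.68 = 0.022400 + 0.299200 = 0.321600
The strong preparation-present share is 0.44*0.68 = 0.299200.
Hence the posterior is 0.299200/0.321600 ≈ 0.9303.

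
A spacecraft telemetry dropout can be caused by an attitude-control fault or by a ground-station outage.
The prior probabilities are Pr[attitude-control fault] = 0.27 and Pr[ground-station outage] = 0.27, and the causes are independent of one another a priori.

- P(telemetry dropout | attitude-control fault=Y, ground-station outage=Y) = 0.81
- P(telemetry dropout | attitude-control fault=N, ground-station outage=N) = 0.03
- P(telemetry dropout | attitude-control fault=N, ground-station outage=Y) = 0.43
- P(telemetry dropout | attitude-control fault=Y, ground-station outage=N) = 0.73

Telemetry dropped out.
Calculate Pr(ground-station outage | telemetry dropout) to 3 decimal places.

Pr(ground-station outage | telemetry dropout) ≈ 0.474

P(telemetry dropout) = 0.03×0.73×0.73 + 0.43×0.73×0.27 + 0.73×0.27×0.73 + 0.81×0.27×0.27 = 0.015987 + 0.084753 + 0.143883 + 0.059049 = 0.303672
Restricting to configurations with ground-station outage present: 0.084753 + 0.059049 = 0.143802.
So P(ground-station outage | telemetry dropout) = 0.143802/0.303672 ≈ 0.474.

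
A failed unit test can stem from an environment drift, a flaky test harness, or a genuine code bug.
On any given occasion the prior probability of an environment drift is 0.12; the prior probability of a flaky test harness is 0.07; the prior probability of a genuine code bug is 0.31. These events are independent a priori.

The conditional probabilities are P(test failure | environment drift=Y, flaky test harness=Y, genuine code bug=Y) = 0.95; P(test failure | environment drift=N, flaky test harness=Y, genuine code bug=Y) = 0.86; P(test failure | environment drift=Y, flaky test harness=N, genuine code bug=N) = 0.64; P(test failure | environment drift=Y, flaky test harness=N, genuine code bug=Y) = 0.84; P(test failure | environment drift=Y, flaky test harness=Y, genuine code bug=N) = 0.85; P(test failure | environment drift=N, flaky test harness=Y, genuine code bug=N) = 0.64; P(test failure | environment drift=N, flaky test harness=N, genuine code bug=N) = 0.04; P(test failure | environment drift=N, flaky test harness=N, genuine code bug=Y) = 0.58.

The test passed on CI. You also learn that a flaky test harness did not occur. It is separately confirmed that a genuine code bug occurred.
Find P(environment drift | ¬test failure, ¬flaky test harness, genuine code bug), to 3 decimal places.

P(¬test failure | ¬flaky test harness, genuine code bug) = 0.42×0.88 + 0.16×0.12 = 0.369600 + 0.019200 = 0.388800
The environment drift-present share is 0.16×0.12 = 0.019200.
Hence the posterior is 0.019200/0.388800 ≈ 0.049.

P(environment drift | ¬test failure, ¬flaky test harness, genuine code bug) ≈ 0.049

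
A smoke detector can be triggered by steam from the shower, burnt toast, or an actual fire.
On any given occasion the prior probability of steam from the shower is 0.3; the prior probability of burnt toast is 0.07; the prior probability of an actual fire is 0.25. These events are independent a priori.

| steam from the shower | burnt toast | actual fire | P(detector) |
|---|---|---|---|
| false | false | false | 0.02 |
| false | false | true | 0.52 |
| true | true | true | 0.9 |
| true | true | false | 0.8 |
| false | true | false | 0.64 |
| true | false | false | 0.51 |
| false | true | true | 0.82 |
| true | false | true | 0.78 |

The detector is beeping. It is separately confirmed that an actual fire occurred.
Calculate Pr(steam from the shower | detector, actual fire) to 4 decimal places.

Pr(steam from the shower | detector, actual fire) ≈ 0.3844

For the numerator, keep only steam from the shower=true terms: 0.217620 + 0.018900 = 0.236520
Denominator P(detector | actual fire): 0.52*0.7*0.93 + 0.82*0.7*0.07 + 0.78*0.3*0.93 + 0.9*0.3*0.07 = 0.615220
Posterior = 0.236520 / 0.615220 ≈ 0.3844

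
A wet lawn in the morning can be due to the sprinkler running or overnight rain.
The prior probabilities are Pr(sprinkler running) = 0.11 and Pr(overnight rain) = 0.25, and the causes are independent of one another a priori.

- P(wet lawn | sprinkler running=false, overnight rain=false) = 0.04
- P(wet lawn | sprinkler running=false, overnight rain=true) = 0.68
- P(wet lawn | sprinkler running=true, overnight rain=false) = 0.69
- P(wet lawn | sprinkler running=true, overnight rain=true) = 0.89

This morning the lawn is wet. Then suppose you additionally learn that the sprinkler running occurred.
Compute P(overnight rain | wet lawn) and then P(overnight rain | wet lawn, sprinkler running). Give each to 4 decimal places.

P(overnight rain | wet lawn) ≈ 0.6776; P(overnight rain | wet lawn, sprinkler running) ≈ 0.3007

Sum P(wet lawn|·) weighted by the priors over the 4 (sprinkler running, overnight rain) configurations:
  P(wet lawn) = 0.04·0.89·0.75 + 0.68·0.89·0.25 + 0.69·0.11·0.75 + 0.89·0.11·0.25
        = 0.026700 + 0.151300 + 0.056925 + 0.024475 = 0.259400
Configurations with overnight rain contribute 0.175775, so
  P(overnight rain | wet lawn) = 0.175775 / 0.259400 ≈ 0.6776

Now condition on the additional information:
P(wet lawn | sprinkler running) = 0.69·0.75 + 0.89·0.25 = 0.517500 + 0.222500 = 0.740000
Of this, 0.222500 comes from 0.89·0.25 (the overnight rain=true cases).
Hence the posterior is 0.222500/0.740000 ≈ 0.3007.
This is intercausal reasoning (explaining away): once sprinkler running accounts for the wet lawn, overnight rain becomes less likely.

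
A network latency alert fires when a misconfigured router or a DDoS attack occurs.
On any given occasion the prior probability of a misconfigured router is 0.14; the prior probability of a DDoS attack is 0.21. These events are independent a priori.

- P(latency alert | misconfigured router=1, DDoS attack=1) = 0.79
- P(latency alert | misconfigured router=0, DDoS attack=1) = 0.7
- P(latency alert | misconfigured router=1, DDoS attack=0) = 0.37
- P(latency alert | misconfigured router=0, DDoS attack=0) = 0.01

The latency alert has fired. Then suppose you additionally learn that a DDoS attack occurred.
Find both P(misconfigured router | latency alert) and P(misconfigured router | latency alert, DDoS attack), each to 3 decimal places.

P(misconfigured router | latency alert) ≈ 0.325; P(misconfigured router | latency alert, DDoS attack) ≈ 0.155

Enumerate the 4 (misconfigured router, DDoS attack) configurations and weight by the priors:
  P(latency alert) = 0.01·0.86·0.79 + 0.7·0.86·0.21 + 0.37·0.14·0.79 + 0.79·0.14·0.21
        = 0.006794 + 0.126420 + 0.040922 + 0.023226 = 0.197362
Keeping only the misconfigured router-present terms gives 0.064148, so
  P(misconfigured router | latency alert) = 0.064148 / 0.197362 ≈ 0.325

Now also conditioning on DDoS attack=true:
By total probability over both values of misconfigured router:
  P(latency alert | DDoS attack) = 0.7·0.86 + 0.79·0.14
        = 0.602000 + 0.110600 = 0.712600
Configurations with misconfigured router contribute 0.110600, so
  P(misconfigured router | latency alert, DDoS attack) = 0.110600 / 0.712600 ≈ 0.155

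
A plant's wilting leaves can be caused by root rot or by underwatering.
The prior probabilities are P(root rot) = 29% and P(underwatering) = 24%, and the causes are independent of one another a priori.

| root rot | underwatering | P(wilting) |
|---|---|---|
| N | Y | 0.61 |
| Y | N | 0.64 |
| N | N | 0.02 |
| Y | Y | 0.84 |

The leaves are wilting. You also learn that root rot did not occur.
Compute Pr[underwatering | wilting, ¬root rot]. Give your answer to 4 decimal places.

Pr[underwatering | wilting, ¬root rot] ≈ 0.9059

Numerator (weight on configurations with underwatering): 0.61·0.24 = 0.146400
The normalizing constant is 0.02·0.76 + 0.61·0.24 = 0.161600
Posterior = 0.146400 / 0.161600 ≈ 0.9059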